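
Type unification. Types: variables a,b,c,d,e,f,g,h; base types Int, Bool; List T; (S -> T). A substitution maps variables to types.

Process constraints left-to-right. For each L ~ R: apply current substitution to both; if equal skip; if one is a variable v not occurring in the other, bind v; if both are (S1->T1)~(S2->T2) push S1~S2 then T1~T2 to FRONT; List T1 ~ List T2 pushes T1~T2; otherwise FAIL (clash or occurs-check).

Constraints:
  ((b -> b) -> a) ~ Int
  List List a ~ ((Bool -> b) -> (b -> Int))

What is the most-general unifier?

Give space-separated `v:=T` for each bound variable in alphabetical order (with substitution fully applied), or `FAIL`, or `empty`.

Answer: FAIL

Derivation:
step 1: unify ((b -> b) -> a) ~ Int  [subst: {-} | 1 pending]
  clash: ((b -> b) -> a) vs Int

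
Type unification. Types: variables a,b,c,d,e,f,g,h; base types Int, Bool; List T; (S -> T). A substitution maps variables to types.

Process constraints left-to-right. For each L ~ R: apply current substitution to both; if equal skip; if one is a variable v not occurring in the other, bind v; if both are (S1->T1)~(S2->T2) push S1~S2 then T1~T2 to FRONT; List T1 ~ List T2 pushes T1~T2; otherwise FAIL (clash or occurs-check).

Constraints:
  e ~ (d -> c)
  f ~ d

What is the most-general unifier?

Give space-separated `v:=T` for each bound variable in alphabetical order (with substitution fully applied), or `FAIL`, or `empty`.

step 1: unify e ~ (d -> c)  [subst: {-} | 1 pending]
  bind e := (d -> c)
step 2: unify f ~ d  [subst: {e:=(d -> c)} | 0 pending]
  bind f := d

Answer: e:=(d -> c) f:=d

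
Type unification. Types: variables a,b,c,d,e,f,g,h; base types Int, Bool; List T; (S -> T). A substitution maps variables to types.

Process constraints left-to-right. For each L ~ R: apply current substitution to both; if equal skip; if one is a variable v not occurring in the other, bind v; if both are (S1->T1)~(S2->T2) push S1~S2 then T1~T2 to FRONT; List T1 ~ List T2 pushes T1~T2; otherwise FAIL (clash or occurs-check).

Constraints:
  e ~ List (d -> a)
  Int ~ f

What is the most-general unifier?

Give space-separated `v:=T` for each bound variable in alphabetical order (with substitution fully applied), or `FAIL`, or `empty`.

step 1: unify e ~ List (d -> a)  [subst: {-} | 1 pending]
  bind e := List (d -> a)
step 2: unify Int ~ f  [subst: {e:=List (d -> a)} | 0 pending]
  bind f := Int

Answer: e:=List (d -> a) f:=Int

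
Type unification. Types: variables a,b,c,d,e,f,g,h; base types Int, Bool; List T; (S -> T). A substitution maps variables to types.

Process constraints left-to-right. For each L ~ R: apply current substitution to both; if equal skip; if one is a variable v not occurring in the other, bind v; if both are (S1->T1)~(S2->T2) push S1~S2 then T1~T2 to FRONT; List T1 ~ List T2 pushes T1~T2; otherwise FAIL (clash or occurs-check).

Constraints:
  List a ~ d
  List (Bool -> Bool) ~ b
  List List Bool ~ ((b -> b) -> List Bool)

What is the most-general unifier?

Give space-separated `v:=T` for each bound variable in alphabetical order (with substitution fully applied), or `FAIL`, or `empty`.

step 1: unify List a ~ d  [subst: {-} | 2 pending]
  bind d := List a
step 2: unify List (Bool -> Bool) ~ b  [subst: {d:=List a} | 1 pending]
  bind b := List (Bool -> Bool)
step 3: unify List List Bool ~ ((List (Bool -> Bool) -> List (Bool -> Bool)) -> List Bool)  [subst: {d:=List a, b:=List (Bool -> Bool)} | 0 pending]
  clash: List List Bool vs ((List (Bool -> Bool) -> List (Bool -> Bool)) -> List Bool)

Answer: FAIL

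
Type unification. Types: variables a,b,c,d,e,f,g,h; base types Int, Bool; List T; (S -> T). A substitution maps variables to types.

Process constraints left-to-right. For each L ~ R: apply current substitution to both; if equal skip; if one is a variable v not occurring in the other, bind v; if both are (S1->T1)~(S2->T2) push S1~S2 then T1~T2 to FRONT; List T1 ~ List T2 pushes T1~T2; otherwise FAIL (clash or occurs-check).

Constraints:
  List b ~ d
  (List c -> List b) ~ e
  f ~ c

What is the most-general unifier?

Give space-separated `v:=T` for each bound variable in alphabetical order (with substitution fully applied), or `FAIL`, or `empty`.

step 1: unify List b ~ d  [subst: {-} | 2 pending]
  bind d := List b
step 2: unify (List c -> List b) ~ e  [subst: {d:=List b} | 1 pending]
  bind e := (List c -> List b)
step 3: unify f ~ c  [subst: {d:=List b, e:=(List c -> List b)} | 0 pending]
  bind f := c

Answer: d:=List b e:=(List c -> List b) f:=c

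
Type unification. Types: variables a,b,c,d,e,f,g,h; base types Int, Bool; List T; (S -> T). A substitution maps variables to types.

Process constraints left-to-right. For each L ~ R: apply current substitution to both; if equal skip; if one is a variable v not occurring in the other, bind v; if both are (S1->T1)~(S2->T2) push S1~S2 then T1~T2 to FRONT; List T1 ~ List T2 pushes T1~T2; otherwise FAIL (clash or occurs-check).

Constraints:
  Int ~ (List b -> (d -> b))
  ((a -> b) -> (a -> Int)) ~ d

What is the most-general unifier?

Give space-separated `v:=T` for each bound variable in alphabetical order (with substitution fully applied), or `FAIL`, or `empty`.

step 1: unify Int ~ (List b -> (d -> b))  [subst: {-} | 1 pending]
  clash: Int vs (List b -> (d -> b))

Answer: FAIL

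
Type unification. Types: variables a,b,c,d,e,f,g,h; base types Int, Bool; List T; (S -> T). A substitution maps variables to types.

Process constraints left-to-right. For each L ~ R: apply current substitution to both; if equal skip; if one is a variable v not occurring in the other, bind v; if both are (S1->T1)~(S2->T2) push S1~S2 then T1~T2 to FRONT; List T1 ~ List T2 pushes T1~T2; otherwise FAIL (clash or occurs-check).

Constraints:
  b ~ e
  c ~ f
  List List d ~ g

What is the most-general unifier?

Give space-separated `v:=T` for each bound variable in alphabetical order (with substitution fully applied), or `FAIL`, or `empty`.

Answer: b:=e c:=f g:=List List d

Derivation:
step 1: unify b ~ e  [subst: {-} | 2 pending]
  bind b := e
step 2: unify c ~ f  [subst: {b:=e} | 1 pending]
  bind c := f
step 3: unify List List d ~ g  [subst: {b:=e, c:=f} | 0 pending]
  bind g := List List d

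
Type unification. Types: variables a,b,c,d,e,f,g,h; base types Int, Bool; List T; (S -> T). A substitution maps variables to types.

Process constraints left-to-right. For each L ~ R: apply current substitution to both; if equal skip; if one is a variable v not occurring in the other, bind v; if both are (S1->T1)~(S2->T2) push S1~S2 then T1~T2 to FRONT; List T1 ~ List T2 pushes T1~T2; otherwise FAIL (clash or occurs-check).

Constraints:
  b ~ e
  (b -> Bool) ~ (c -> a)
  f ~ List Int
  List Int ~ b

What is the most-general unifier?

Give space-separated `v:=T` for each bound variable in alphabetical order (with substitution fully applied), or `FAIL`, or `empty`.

Answer: a:=Bool b:=List Int c:=List Int e:=List Int f:=List Int

Derivation:
step 1: unify b ~ e  [subst: {-} | 3 pending]
  bind b := e
step 2: unify (e -> Bool) ~ (c -> a)  [subst: {b:=e} | 2 pending]
  -> decompose arrow: push e~c, Bool~a
step 3: unify e ~ c  [subst: {b:=e} | 3 pending]
  bind e := c
step 4: unify Bool ~ a  [subst: {b:=e, e:=c} | 2 pending]
  bind a := Bool
step 5: unify f ~ List Int  [subst: {b:=e, e:=c, a:=Bool} | 1 pending]
  bind f := List Int
step 6: unify List Int ~ c  [subst: {b:=e, e:=c, a:=Bool, f:=List Int} | 0 pending]
  bind c := List Int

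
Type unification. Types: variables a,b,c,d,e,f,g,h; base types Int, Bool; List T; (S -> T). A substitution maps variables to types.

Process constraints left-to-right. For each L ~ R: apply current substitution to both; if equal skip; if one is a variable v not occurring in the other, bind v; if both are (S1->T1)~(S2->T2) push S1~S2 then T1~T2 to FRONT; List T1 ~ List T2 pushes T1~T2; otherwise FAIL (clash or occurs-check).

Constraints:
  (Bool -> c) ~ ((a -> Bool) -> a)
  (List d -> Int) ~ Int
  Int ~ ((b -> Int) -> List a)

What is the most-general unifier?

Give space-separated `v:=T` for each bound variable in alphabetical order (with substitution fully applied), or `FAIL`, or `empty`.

Answer: FAIL

Derivation:
step 1: unify (Bool -> c) ~ ((a -> Bool) -> a)  [subst: {-} | 2 pending]
  -> decompose arrow: push Bool~(a -> Bool), c~a
step 2: unify Bool ~ (a -> Bool)  [subst: {-} | 3 pending]
  clash: Bool vs (a -> Bool)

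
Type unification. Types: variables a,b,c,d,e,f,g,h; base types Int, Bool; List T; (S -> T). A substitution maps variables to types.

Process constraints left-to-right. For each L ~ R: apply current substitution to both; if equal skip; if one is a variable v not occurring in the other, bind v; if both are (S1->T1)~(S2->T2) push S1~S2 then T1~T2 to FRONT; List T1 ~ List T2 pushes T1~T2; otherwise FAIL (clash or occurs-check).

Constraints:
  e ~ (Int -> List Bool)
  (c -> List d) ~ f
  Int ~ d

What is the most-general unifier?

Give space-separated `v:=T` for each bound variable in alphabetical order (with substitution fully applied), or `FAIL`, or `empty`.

Answer: d:=Int e:=(Int -> List Bool) f:=(c -> List Int)

Derivation:
step 1: unify e ~ (Int -> List Bool)  [subst: {-} | 2 pending]
  bind e := (Int -> List Bool)
step 2: unify (c -> List d) ~ f  [subst: {e:=(Int -> List Bool)} | 1 pending]
  bind f := (c -> List d)
step 3: unify Int ~ d  [subst: {e:=(Int -> List Bool), f:=(c -> List d)} | 0 pending]
  bind d := Int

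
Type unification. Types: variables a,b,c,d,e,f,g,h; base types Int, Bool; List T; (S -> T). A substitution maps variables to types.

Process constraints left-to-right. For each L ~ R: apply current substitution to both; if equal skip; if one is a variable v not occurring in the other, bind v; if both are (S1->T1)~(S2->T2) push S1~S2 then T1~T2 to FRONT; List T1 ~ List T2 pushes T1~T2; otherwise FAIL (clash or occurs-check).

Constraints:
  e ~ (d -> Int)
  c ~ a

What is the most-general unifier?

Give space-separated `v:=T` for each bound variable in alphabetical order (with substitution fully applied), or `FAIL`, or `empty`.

Answer: c:=a e:=(d -> Int)

Derivation:
step 1: unify e ~ (d -> Int)  [subst: {-} | 1 pending]
  bind e := (d -> Int)
step 2: unify c ~ a  [subst: {e:=(d -> Int)} | 0 pending]
  bind c := a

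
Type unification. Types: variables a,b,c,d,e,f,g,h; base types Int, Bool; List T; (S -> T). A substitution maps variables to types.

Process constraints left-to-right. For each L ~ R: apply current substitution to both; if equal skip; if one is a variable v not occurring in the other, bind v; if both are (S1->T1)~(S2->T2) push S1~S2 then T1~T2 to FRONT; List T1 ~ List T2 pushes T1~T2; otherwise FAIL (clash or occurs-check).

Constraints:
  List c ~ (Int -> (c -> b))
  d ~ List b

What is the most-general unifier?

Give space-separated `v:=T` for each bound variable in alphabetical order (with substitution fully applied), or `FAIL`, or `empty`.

step 1: unify List c ~ (Int -> (c -> b))  [subst: {-} | 1 pending]
  clash: List c vs (Int -> (c -> b))

Answer: FAIL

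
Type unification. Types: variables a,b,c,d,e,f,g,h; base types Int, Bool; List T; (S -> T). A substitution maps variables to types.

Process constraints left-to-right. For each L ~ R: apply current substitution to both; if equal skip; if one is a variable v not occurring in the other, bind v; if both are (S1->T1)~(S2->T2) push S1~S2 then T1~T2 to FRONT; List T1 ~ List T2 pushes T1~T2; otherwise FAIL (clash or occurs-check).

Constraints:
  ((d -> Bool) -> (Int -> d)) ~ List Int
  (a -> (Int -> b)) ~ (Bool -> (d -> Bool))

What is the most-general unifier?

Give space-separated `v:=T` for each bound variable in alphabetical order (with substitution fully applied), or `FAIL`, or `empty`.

Answer: FAIL

Derivation:
step 1: unify ((d -> Bool) -> (Int -> d)) ~ List Int  [subst: {-} | 1 pending]
  clash: ((d -> Bool) -> (Int -> d)) vs List Int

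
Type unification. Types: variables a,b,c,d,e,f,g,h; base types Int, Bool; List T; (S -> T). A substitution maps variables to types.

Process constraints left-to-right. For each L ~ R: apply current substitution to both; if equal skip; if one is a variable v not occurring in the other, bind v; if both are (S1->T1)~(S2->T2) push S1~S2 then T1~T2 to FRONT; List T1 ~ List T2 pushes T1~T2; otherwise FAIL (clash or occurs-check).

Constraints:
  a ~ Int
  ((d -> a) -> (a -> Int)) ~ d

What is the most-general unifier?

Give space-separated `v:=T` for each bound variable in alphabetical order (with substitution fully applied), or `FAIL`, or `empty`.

Answer: FAIL

Derivation:
step 1: unify a ~ Int  [subst: {-} | 1 pending]
  bind a := Int
step 2: unify ((d -> Int) -> (Int -> Int)) ~ d  [subst: {a:=Int} | 0 pending]
  occurs-check fail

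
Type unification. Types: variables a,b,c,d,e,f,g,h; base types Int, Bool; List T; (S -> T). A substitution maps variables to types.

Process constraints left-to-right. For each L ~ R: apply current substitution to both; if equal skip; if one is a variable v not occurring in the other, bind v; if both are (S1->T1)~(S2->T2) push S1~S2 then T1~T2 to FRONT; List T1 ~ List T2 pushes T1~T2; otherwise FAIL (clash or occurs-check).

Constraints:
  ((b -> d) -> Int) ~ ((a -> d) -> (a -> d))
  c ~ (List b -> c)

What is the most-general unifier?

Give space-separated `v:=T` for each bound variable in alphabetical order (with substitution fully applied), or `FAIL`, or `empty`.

Answer: FAIL

Derivation:
step 1: unify ((b -> d) -> Int) ~ ((a -> d) -> (a -> d))  [subst: {-} | 1 pending]
  -> decompose arrow: push (b -> d)~(a -> d), Int~(a -> d)
step 2: unify (b -> d) ~ (a -> d)  [subst: {-} | 2 pending]
  -> decompose arrow: push b~a, d~d
step 3: unify b ~ a  [subst: {-} | 3 pending]
  bind b := a
step 4: unify d ~ d  [subst: {b:=a} | 2 pending]
  -> identical, skip
step 5: unify Int ~ (a -> d)  [subst: {b:=a} | 1 pending]
  clash: Int vs (a -> d)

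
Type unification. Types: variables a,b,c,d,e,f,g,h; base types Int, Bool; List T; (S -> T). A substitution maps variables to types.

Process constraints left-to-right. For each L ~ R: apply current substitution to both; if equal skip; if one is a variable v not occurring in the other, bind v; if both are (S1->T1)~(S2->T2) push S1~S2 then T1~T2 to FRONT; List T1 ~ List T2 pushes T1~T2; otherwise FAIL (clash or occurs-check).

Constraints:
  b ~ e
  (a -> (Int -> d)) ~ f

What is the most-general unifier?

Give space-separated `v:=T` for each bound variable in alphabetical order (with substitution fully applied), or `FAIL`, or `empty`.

Answer: b:=e f:=(a -> (Int -> d))

Derivation:
step 1: unify b ~ e  [subst: {-} | 1 pending]
  bind b := e
step 2: unify (a -> (Int -> d)) ~ f  [subst: {b:=e} | 0 pending]
  bind f := (a -> (Int -> d))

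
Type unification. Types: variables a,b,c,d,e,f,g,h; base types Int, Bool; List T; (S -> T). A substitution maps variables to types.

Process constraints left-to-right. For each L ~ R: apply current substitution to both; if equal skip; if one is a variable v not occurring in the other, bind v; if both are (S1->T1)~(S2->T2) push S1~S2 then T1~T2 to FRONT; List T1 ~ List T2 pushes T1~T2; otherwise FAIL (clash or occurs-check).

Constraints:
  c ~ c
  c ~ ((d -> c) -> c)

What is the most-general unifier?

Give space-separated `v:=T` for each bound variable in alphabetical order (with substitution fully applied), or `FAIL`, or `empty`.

Answer: FAIL

Derivation:
step 1: unify c ~ c  [subst: {-} | 1 pending]
  -> identical, skip
step 2: unify c ~ ((d -> c) -> c)  [subst: {-} | 0 pending]
  occurs-check fail: c in ((d -> c) -> c)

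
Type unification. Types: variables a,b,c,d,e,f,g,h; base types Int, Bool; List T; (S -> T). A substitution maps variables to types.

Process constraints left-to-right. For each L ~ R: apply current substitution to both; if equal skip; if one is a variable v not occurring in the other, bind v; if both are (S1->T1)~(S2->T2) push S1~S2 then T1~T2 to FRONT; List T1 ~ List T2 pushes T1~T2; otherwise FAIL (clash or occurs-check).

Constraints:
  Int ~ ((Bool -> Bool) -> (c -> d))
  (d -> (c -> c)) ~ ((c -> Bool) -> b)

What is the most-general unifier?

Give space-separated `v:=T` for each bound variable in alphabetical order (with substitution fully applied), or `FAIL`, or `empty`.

step 1: unify Int ~ ((Bool -> Bool) -> (c -> d))  [subst: {-} | 1 pending]
  clash: Int vs ((Bool -> Bool) -> (c -> d))

Answer: FAIL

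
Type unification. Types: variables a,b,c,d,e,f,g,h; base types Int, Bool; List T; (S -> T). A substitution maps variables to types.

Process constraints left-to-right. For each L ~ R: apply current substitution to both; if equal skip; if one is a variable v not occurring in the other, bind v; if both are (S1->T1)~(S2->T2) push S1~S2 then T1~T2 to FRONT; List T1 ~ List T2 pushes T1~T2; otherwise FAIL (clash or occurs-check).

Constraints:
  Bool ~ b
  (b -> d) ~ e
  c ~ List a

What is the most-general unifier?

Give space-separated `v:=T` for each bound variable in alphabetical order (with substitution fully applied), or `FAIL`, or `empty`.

Answer: b:=Bool c:=List a e:=(Bool -> d)

Derivation:
step 1: unify Bool ~ b  [subst: {-} | 2 pending]
  bind b := Bool
step 2: unify (Bool -> d) ~ e  [subst: {b:=Bool} | 1 pending]
  bind e := (Bool -> d)
step 3: unify c ~ List a  [subst: {b:=Bool, e:=(Bool -> d)} | 0 pending]
  bind c := List a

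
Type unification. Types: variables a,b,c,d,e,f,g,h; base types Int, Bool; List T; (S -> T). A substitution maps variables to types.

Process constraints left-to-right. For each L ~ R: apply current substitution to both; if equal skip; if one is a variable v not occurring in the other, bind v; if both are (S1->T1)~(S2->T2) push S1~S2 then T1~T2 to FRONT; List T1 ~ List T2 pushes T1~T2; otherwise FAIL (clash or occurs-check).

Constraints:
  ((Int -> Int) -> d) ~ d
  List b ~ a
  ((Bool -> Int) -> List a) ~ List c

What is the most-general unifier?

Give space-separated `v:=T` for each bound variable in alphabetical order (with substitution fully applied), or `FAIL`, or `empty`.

Answer: FAIL

Derivation:
step 1: unify ((Int -> Int) -> d) ~ d  [subst: {-} | 2 pending]
  occurs-check fail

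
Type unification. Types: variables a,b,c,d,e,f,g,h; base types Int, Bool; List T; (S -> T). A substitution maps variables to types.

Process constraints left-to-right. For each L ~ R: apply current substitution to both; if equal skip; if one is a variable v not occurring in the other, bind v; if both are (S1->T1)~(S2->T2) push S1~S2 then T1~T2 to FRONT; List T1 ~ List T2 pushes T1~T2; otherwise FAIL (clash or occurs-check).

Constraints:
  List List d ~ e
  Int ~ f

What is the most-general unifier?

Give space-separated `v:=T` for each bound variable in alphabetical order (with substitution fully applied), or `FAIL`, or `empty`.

step 1: unify List List d ~ e  [subst: {-} | 1 pending]
  bind e := List List d
step 2: unify Int ~ f  [subst: {e:=List List d} | 0 pending]
  bind f := Int

Answer: e:=List List d f:=Int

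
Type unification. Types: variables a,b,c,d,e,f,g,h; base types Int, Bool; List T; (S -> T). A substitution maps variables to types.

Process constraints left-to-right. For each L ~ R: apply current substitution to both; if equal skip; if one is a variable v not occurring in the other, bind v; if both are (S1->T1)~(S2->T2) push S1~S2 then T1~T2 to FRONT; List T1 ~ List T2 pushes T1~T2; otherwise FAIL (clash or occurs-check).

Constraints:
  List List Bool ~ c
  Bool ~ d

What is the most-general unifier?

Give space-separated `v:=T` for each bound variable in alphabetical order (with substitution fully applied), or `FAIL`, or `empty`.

step 1: unify List List Bool ~ c  [subst: {-} | 1 pending]
  bind c := List List Bool
step 2: unify Bool ~ d  [subst: {c:=List List Bool} | 0 pending]
  bind d := Bool

Answer: c:=List List Bool d:=Bool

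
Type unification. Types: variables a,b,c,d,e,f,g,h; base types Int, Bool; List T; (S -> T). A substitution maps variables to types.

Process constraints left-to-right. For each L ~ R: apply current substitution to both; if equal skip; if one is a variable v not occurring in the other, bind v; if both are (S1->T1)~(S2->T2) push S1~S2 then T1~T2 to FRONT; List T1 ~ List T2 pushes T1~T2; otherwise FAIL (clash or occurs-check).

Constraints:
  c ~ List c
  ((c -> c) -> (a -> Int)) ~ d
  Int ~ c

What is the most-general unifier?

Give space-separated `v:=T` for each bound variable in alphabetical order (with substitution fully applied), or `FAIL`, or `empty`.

step 1: unify c ~ List c  [subst: {-} | 2 pending]
  occurs-check fail: c in List c

Answer: FAIL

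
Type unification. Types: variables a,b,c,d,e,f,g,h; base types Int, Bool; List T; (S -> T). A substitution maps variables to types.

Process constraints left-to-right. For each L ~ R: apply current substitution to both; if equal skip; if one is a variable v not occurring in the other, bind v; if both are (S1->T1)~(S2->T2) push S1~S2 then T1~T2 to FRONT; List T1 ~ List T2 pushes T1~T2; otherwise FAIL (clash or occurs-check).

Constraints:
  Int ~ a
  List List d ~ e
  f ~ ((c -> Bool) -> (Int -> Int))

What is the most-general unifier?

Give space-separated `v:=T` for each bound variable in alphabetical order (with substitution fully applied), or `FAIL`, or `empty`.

step 1: unify Int ~ a  [subst: {-} | 2 pending]
  bind a := Int
step 2: unify List List d ~ e  [subst: {a:=Int} | 1 pending]
  bind e := List List d
step 3: unify f ~ ((c -> Bool) -> (Int -> Int))  [subst: {a:=Int, e:=List List d} | 0 pending]
  bind f := ((c -> Bool) -> (Int -> Int))

Answer: a:=Int e:=List List d f:=((c -> Bool) -> (Int -> Int))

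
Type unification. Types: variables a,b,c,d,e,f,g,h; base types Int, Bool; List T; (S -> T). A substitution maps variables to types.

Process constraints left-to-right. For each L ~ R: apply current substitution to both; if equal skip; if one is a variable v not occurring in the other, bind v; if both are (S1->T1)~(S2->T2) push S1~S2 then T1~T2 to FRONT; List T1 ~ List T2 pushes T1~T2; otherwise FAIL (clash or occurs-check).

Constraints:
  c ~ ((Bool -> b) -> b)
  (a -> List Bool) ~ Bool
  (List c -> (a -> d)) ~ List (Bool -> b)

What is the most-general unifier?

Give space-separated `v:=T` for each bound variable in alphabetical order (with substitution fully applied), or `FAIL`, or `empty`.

Answer: FAIL

Derivation:
step 1: unify c ~ ((Bool -> b) -> b)  [subst: {-} | 2 pending]
  bind c := ((Bool -> b) -> b)
step 2: unify (a -> List Bool) ~ Bool  [subst: {c:=((Bool -> b) -> b)} | 1 pending]
  clash: (a -> List Bool) vs Bool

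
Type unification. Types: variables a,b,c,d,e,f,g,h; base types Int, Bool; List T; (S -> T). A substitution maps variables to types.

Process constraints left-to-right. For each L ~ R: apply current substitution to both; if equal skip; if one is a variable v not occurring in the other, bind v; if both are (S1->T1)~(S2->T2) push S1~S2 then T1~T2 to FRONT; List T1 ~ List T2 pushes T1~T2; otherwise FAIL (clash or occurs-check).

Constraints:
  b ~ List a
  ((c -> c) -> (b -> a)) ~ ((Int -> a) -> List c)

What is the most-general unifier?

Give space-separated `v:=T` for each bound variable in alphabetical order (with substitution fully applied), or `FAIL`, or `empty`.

step 1: unify b ~ List a  [subst: {-} | 1 pending]
  bind b := List a
step 2: unify ((c -> c) -> (List a -> a)) ~ ((Int -> a) -> List c)  [subst: {b:=List a} | 0 pending]
  -> decompose arrow: push (c -> c)~(Int -> a), (List a -> a)~List c
step 3: unify (c -> c) ~ (Int -> a)  [subst: {b:=List a} | 1 pending]
  -> decompose arrow: push c~Int, c~a
step 4: unify c ~ Int  [subst: {b:=List a} | 2 pending]
  bind c := Int
step 5: unify Int ~ a  [subst: {b:=List a, c:=Int} | 1 pending]
  bind a := Int
step 6: unify (List Int -> Int) ~ List Int  [subst: {b:=List a, c:=Int, a:=Int} | 0 pending]
  clash: (List Int -> Int) vs List Int

Answer: FAIL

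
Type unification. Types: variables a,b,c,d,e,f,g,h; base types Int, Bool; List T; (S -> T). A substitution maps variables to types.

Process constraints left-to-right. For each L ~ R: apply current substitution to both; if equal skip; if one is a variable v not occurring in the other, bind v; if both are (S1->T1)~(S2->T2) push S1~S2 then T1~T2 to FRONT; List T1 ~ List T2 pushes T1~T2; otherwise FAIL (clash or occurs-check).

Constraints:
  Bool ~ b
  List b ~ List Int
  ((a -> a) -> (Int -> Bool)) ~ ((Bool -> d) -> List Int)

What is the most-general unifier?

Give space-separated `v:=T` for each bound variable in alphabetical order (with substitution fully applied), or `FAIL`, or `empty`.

Answer: FAIL

Derivation:
step 1: unify Bool ~ b  [subst: {-} | 2 pending]
  bind b := Bool
step 2: unify List Bool ~ List Int  [subst: {b:=Bool} | 1 pending]
  -> decompose List: push Bool~Int
step 3: unify Bool ~ Int  [subst: {b:=Bool} | 1 pending]
  clash: Bool vs Int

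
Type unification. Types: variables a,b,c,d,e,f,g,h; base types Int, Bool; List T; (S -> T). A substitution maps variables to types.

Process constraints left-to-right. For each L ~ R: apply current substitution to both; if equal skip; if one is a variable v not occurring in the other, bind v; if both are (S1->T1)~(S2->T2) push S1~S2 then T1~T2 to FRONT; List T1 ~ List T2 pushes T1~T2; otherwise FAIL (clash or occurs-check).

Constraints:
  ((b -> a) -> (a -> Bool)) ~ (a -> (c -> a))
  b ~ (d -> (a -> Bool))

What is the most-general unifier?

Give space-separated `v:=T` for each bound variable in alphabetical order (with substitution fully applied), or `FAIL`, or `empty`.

Answer: FAIL

Derivation:
step 1: unify ((b -> a) -> (a -> Bool)) ~ (a -> (c -> a))  [subst: {-} | 1 pending]
  -> decompose arrow: push (b -> a)~a, (a -> Bool)~(c -> a)
step 2: unify (b -> a) ~ a  [subst: {-} | 2 pending]
  occurs-check fail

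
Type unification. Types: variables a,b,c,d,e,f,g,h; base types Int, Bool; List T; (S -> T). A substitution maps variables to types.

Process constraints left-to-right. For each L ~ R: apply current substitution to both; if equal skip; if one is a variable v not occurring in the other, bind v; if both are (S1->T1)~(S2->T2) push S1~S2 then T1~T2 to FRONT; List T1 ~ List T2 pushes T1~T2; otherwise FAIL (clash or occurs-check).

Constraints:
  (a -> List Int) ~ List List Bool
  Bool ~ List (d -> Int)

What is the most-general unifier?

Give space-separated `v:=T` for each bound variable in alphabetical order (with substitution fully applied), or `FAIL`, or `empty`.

Answer: FAIL

Derivation:
step 1: unify (a -> List Int) ~ List List Bool  [subst: {-} | 1 pending]
  clash: (a -> List Int) vs List List Bool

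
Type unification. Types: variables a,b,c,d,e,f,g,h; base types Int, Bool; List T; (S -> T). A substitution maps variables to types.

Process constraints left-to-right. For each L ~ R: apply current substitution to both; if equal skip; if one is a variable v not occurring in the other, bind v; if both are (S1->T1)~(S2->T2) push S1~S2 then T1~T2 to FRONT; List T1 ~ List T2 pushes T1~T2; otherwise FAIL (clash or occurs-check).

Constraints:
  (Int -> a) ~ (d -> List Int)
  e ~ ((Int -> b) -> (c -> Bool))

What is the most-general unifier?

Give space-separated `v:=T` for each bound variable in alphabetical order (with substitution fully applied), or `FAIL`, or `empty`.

step 1: unify (Int -> a) ~ (d -> List Int)  [subst: {-} | 1 pending]
  -> decompose arrow: push Int~d, a~List Int
step 2: unify Int ~ d  [subst: {-} | 2 pending]
  bind d := Int
step 3: unify a ~ List Int  [subst: {d:=Int} | 1 pending]
  bind a := List Int
step 4: unify e ~ ((Int -> b) -> (c -> Bool))  [subst: {d:=Int, a:=List Int} | 0 pending]
  bind e := ((Int -> b) -> (c -> Bool))

Answer: a:=List Int d:=Int e:=((Int -> b) -> (c -> Bool))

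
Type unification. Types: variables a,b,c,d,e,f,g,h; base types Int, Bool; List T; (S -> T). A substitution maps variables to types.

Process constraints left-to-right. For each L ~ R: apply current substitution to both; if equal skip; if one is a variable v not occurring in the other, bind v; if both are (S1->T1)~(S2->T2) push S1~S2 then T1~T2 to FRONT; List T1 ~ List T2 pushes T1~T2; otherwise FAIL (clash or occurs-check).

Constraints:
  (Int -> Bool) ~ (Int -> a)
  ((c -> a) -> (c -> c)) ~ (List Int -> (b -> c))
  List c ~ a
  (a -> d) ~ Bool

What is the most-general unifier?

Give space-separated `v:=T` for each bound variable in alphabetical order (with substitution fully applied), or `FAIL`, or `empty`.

step 1: unify (Int -> Bool) ~ (Int -> a)  [subst: {-} | 3 pending]
  -> decompose arrow: push Int~Int, Bool~a
step 2: unify Int ~ Int  [subst: {-} | 4 pending]
  -> identical, skip
step 3: unify Bool ~ a  [subst: {-} | 3 pending]
  bind a := Bool
step 4: unify ((c -> Bool) -> (c -> c)) ~ (List Int -> (b -> c))  [subst: {a:=Bool} | 2 pending]
  -> decompose arrow: push (c -> Bool)~List Int, (c -> c)~(b -> c)
step 5: unify (c -> Bool) ~ List Int  [subst: {a:=Bool} | 3 pending]
  clash: (c -> Bool) vs List Int

Answer: FAIL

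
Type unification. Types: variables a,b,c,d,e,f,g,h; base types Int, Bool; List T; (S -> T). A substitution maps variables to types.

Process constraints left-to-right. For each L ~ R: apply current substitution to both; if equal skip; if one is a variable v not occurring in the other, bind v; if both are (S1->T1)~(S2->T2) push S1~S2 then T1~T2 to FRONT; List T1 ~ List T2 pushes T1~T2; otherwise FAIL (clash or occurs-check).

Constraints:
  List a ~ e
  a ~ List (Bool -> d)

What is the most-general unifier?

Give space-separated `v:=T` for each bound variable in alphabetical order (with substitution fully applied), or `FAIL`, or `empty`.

step 1: unify List a ~ e  [subst: {-} | 1 pending]
  bind e := List a
step 2: unify a ~ List (Bool -> d)  [subst: {e:=List a} | 0 pending]
  bind a := List (Bool -> d)

Answer: a:=List (Bool -> d) e:=List List (Bool -> d)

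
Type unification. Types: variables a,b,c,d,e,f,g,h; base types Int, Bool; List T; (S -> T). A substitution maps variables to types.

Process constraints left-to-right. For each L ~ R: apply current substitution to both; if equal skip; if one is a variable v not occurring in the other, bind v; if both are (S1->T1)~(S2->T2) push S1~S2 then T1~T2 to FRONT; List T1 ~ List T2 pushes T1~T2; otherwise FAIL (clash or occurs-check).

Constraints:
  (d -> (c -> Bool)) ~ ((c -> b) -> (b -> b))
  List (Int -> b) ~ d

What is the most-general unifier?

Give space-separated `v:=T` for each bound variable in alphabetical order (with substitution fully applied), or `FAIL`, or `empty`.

Answer: FAIL

Derivation:
step 1: unify (d -> (c -> Bool)) ~ ((c -> b) -> (b -> b))  [subst: {-} | 1 pending]
  -> decompose arrow: push d~(c -> b), (c -> Bool)~(b -> b)
step 2: unify d ~ (c -> b)  [subst: {-} | 2 pending]
  bind d := (c -> b)
step 3: unify (c -> Bool) ~ (b -> b)  [subst: {d:=(c -> b)} | 1 pending]
  -> decompose arrow: push c~b, Bool~b
step 4: unify c ~ b  [subst: {d:=(c -> b)} | 2 pending]
  bind c := b
step 5: unify Bool ~ b  [subst: {d:=(c -> b), c:=b} | 1 pending]
  bind b := Bool
step 6: unify List (Int -> Bool) ~ (Bool -> Bool)  [subst: {d:=(c -> b), c:=b, b:=Bool} | 0 pending]
  clash: List (Int -> Bool) vs (Bool -> Bool)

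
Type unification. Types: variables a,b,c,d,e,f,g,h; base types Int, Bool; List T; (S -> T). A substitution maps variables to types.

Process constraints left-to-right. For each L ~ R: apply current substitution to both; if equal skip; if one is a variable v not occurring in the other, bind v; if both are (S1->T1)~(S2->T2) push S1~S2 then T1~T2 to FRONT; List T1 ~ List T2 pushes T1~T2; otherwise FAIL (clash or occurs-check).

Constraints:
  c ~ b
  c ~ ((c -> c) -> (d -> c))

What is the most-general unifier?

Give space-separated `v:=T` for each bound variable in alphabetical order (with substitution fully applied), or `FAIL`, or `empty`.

Answer: FAIL

Derivation:
step 1: unify c ~ b  [subst: {-} | 1 pending]
  bind c := b
step 2: unify b ~ ((b -> b) -> (d -> b))  [subst: {c:=b} | 0 pending]
  occurs-check fail: b in ((b -> b) -> (d -> b))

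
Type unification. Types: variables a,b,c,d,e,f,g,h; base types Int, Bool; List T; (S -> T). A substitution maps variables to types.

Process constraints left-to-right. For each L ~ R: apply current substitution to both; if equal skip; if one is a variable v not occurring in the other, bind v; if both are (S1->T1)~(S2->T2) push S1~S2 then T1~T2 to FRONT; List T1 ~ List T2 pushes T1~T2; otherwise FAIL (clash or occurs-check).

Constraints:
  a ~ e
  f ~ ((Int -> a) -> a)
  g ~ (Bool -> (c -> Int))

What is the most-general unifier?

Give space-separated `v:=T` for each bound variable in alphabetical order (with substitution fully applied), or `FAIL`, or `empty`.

step 1: unify a ~ e  [subst: {-} | 2 pending]
  bind a := e
step 2: unify f ~ ((Int -> e) -> e)  [subst: {a:=e} | 1 pending]
  bind f := ((Int -> e) -> e)
step 3: unify g ~ (Bool -> (c -> Int))  [subst: {a:=e, f:=((Int -> e) -> e)} | 0 pending]
  bind g := (Bool -> (c -> Int))

Answer: a:=e f:=((Int -> e) -> e) g:=(Bool -> (c -> Int))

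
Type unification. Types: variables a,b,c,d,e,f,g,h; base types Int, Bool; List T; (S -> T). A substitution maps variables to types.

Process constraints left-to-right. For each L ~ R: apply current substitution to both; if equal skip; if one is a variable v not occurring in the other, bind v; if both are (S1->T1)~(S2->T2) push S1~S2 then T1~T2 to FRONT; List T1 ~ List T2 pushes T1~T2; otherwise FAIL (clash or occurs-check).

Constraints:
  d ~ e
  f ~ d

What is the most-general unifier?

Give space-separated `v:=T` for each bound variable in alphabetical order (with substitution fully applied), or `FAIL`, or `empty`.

step 1: unify d ~ e  [subst: {-} | 1 pending]
  bind d := e
step 2: unify f ~ e  [subst: {d:=e} | 0 pending]
  bind f := e

Answer: d:=e f:=e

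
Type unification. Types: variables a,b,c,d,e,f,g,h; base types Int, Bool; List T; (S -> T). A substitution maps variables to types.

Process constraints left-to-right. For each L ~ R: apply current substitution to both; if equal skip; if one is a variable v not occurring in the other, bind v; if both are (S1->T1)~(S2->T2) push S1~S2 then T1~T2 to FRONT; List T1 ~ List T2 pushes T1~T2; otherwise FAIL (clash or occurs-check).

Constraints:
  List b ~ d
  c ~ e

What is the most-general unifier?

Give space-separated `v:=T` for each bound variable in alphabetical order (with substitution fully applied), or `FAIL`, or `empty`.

Answer: c:=e d:=List b

Derivation:
step 1: unify List b ~ d  [subst: {-} | 1 pending]
  bind d := List b
step 2: unify c ~ e  [subst: {d:=List b} | 0 pending]
  bind c := e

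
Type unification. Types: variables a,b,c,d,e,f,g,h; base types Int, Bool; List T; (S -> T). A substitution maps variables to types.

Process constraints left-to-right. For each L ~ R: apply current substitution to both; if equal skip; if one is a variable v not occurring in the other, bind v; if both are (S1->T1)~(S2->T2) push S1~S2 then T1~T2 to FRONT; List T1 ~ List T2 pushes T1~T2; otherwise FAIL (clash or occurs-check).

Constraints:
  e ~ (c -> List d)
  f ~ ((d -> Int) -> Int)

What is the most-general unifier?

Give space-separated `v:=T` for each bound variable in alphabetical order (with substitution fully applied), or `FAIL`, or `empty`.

step 1: unify e ~ (c -> List d)  [subst: {-} | 1 pending]
  bind e := (c -> List d)
step 2: unify f ~ ((d -> Int) -> Int)  [subst: {e:=(c -> List d)} | 0 pending]
  bind f := ((d -> Int) -> Int)

Answer: e:=(c -> List d) f:=((d -> Int) -> Int)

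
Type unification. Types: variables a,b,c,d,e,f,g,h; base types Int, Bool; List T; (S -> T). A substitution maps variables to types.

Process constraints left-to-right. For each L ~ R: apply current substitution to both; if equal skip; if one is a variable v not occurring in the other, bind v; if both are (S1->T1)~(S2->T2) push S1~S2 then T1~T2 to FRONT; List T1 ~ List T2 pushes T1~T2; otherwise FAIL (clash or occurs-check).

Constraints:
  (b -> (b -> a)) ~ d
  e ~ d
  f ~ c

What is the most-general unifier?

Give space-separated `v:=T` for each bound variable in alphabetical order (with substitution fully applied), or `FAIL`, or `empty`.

Answer: d:=(b -> (b -> a)) e:=(b -> (b -> a)) f:=c

Derivation:
step 1: unify (b -> (b -> a)) ~ d  [subst: {-} | 2 pending]
  bind d := (b -> (b -> a))
step 2: unify e ~ (b -> (b -> a))  [subst: {d:=(b -> (b -> a))} | 1 pending]
  bind e := (b -> (b -> a))
step 3: unify f ~ c  [subst: {d:=(b -> (b -> a)), e:=(b -> (b -> a))} | 0 pending]
  bind f := c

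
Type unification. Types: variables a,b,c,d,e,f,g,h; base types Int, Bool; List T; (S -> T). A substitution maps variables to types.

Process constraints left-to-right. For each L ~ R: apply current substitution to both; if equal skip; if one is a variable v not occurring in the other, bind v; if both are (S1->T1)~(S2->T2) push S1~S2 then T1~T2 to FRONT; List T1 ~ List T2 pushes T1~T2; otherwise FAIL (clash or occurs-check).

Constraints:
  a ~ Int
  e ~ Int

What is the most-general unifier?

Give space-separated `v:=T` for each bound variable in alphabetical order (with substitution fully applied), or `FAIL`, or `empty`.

step 1: unify a ~ Int  [subst: {-} | 1 pending]
  bind a := Int
step 2: unify e ~ Int  [subst: {a:=Int} | 0 pending]
  bind e := Int

Answer: a:=Int e:=Int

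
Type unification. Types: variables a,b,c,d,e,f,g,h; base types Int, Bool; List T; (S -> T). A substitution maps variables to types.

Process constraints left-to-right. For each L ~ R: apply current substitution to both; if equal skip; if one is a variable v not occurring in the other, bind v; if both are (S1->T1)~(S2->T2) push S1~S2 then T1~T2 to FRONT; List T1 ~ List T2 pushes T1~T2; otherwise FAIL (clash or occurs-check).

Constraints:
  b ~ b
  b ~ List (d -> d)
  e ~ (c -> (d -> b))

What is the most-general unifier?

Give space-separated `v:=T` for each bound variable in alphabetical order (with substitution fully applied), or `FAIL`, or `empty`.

Answer: b:=List (d -> d) e:=(c -> (d -> List (d -> d)))

Derivation:
step 1: unify b ~ b  [subst: {-} | 2 pending]
  -> identical, skip
step 2: unify b ~ List (d -> d)  [subst: {-} | 1 pending]
  bind b := List (d -> d)
step 3: unify e ~ (c -> (d -> List (d -> d)))  [subst: {b:=List (d -> d)} | 0 pending]
  bind e := (c -> (d -> List (d -> d)))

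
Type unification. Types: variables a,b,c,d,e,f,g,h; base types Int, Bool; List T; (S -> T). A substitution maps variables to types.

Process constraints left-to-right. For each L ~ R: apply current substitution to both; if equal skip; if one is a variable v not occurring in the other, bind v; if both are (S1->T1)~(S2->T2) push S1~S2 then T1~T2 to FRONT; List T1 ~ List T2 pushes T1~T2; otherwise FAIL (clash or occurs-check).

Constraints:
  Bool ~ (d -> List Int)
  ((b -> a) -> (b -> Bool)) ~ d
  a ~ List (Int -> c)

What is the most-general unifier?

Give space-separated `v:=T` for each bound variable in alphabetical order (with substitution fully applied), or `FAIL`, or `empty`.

Answer: FAIL

Derivation:
step 1: unify Bool ~ (d -> List Int)  [subst: {-} | 2 pending]
  clash: Bool vs (d -> List Int)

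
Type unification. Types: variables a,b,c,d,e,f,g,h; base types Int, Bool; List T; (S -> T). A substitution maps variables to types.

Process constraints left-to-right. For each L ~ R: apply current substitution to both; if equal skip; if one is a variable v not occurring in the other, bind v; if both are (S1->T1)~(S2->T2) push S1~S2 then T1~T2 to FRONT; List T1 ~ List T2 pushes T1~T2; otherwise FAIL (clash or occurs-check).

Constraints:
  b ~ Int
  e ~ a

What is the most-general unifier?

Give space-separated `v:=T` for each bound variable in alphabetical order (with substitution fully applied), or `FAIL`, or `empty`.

Answer: b:=Int e:=a

Derivation:
step 1: unify b ~ Int  [subst: {-} | 1 pending]
  bind b := Int
step 2: unify e ~ a  [subst: {b:=Int} | 0 pending]
  bind e := a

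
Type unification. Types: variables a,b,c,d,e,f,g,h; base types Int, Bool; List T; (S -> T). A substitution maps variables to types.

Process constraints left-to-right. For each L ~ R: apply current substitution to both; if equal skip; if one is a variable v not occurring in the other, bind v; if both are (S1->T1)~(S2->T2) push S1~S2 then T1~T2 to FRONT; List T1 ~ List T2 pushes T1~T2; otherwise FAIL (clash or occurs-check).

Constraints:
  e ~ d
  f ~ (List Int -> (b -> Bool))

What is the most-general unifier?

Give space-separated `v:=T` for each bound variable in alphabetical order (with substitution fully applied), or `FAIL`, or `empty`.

Answer: e:=d f:=(List Int -> (b -> Bool))

Derivation:
step 1: unify e ~ d  [subst: {-} | 1 pending]
  bind e := d
step 2: unify f ~ (List Int -> (b -> Bool))  [subst: {e:=d} | 0 pending]
  bind f := (List Int -> (b -> Bool))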